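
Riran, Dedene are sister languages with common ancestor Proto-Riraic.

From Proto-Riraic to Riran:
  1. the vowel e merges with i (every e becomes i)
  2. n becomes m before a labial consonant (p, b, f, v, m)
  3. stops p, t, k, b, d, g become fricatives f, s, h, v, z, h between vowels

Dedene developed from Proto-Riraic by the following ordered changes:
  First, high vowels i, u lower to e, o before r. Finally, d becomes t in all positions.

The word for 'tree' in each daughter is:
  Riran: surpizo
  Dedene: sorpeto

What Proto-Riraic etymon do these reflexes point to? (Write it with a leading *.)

*surpedo

Position 5: Riran has i, Dedene has e. Taking the neighbouring segments as reconstructed: Riran i could go back to *e or *i; Dedene e can only go back to *e — the one source consistent with every daughter is *e.
Position 6: Riran has z, Dedene has t. Taking the neighbouring segments as reconstructed: Riran z could go back to *d or *z; Dedene t could go back to *t or *d — the one source consistent with every daughter is *d.
This points to *surpedo. Verify forward in each daughter:
Riran: start from *surpedo.
  rule 1 (vowel merger): surpedo → surpido
  rule 2: no change — surpido
  rule 3 (intervocalic lenition): surpido → surpizo
  ⇒ Riran surpizo
Dedene: *surpedo
  surpedo → sorpedo   [pre-rhotic lowering]
  sorpedo → sorpeto   [unconditioned shift]
  giving Dedene sorpeto.
Only *surpedo yields all of Riran surpizo, Dedene sorpeto.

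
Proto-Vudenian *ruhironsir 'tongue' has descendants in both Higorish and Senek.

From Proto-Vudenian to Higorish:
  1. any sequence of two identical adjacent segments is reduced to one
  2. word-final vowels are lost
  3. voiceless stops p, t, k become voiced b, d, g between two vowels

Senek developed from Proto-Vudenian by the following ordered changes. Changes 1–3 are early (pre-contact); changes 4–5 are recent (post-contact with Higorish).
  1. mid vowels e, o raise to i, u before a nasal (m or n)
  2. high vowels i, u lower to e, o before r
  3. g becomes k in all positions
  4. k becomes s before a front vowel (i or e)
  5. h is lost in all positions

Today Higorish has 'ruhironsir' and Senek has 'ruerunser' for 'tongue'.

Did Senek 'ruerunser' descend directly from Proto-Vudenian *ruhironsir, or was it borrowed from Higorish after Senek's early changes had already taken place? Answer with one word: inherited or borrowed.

inherited

If inherited, *ruhironsir would pass through all of Senek's changes:
Senek: *ruhironsir
  ruhironsir → ruhirunsir   [pre-nasal raising]
  ruhirunsir → ruherunser   [pre-rhotic lowering]
  ruherunser (rule 3 does not apply)
  ruherunser (rule 4 does not apply)
  ruherunser → ruerunser   [h-loss]
  giving Senek ruerunser.
If borrowed from Higorish 'ruhironsir' after the early changes, it would undergo only the recent ones:
  rule 4 (palatalisation): no change (ruhironsir)
  rule 5 (h-loss): ruhironsir → ruironsir
  ⇒ as a loan: ruironsir
Senek 'ruerunser' matches the inherited outcome exactly, so it is an inherited cognate, not a loan.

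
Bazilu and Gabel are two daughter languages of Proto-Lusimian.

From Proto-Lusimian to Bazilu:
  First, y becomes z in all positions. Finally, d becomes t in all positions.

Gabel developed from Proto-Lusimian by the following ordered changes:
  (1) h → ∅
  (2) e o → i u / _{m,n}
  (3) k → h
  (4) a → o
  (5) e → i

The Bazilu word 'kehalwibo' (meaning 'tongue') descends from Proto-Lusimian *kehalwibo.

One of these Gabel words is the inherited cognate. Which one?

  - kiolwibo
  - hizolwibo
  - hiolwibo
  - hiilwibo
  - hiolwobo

Gabel: *kehalwibo
  kehalwibo → kealwibo   [h-loss]
  kealwibo (rule 2 does not apply)
  kealwibo → healwibo   [unconditioned shift]
  healwibo → heolwibo   [vowel merger]
  heolwibo → hiolwibo   [vowel merger]
  giving Gabel hiolwibo.
The other candidates each miss or misapply at least one Gabel change.

hiolwibo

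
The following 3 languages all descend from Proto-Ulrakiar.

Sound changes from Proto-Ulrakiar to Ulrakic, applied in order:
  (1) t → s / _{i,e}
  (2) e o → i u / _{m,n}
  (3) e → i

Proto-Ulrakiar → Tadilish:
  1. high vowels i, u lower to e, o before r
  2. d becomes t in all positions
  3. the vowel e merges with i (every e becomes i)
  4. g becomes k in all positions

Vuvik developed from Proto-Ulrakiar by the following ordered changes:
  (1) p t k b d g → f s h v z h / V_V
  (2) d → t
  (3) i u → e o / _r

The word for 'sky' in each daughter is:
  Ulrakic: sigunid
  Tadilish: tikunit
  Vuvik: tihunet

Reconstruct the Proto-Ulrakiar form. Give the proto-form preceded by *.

*tiguned

Position 1: Ulrakic has s, Tadilish has t, Vuvik has t. Taking the neighbouring segments as reconstructed: Ulrakic s could go back to *t or *s; Tadilish t could go back to *t or *d; Vuvik t could go back to *t or *d — the one source consistent with every daughter is *t.
Position 6: Ulrakic has i, Tadilish has i, Vuvik has e. Taking the neighbouring segments as reconstructed: Ulrakic i could go back to *e or *i; Tadilish i could go back to *e or *i; Vuvik e can only go back to *e — the one source consistent with every daughter is *e.
Position 3: Ulrakic has g, Tadilish has k, Vuvik has h. Ulrakic preserves g here (none of its changes turn any other segment into g), so the proto-segment is *g.
This points to *tiguned. Verify forward in each daughter:
Ulrakic: *tiguned
  tiguned → siguned   [palatalisation]
  siguned (rule 2 does not apply)
  siguned → sigunid   [vowel merger]
  giving Ulrakic sigunid.
Tadilish: start from *tiguned.
  rule 1: no change — tiguned
  rule 2 (unconditioned shift): tiguned → tigunet
  rule 3 (vowel merger): tigunet → tigunit
  rule 4 (unconditioned shift): tigunit → tikunit
  ⇒ Tadilish tikunit
Vuvik: *tiguned > tihuned > tihunet  (by intervocalic lenition, unconditioned shift)
No other proto-form is consistent with every reflex, so the reconstruction is *tiguned.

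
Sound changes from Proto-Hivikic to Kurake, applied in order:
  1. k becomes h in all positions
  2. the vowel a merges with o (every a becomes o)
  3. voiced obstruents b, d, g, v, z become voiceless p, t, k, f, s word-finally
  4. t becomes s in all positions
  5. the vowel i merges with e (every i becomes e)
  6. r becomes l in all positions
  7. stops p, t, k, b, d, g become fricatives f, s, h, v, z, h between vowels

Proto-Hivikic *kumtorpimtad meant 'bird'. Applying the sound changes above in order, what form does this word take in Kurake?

Kurake: *kumtorpimtad
  kumtorpimtad → humtorpimtad   [unconditioned shift]
  humtorpimtad → humtorpimtod   [vowel merger]
  humtorpimtod → humtorpimtot   [final devoicing]
  humtorpimtot → humsorpimsos   [unconditioned shift]
  humsorpimsos → humsorpemsos   [vowel merger]
  humsorpemsos → humsolpemsos   [unconditioned shift]
  humsolpemsos (rule 7 does not apply)
  giving Kurake humsolpemsos.

humsolpemsos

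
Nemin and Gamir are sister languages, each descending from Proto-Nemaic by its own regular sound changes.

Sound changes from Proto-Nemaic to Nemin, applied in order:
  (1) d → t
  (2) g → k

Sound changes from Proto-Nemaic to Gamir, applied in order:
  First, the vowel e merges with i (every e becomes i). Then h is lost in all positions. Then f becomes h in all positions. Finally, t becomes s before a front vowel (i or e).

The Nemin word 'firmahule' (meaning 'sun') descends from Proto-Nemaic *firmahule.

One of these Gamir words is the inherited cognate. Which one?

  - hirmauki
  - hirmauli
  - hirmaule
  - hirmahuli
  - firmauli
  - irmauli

hirmauli

Gamir: start from *firmahule.
  rule 1 (vowel merger): firmahule → firmahuli
  rule 2 (h-loss): firmahuli → firmauli
  rule 3 (unconditioned shift): firmauli → hirmauli
  rule 4: no change — hirmauli
  ⇒ Gamir hirmauli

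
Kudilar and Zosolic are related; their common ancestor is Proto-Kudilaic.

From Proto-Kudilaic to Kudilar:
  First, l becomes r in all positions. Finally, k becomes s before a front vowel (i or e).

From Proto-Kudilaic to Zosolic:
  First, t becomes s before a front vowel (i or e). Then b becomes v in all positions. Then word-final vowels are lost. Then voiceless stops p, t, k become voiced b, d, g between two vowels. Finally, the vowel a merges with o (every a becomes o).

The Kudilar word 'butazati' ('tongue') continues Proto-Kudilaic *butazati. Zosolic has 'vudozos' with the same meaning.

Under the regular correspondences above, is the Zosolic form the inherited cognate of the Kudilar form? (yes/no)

yes

Derive the expected Zosolic reflex of *butazati:
Zosolic: start from *butazati.
  rule 1 (palatalisation): butazati → butazasi
  rule 2 (unconditioned shift): butazasi → vutazasi
  rule 3 (apocope): vutazasi → vutazas
  rule 4 (intervocalic voicing): vutazas → vudazas
  rule 5 (vowel merger): vudazas → vudozos
  ⇒ Zosolic vudozos
Zosolic 'vudozos' matches the regular reflex exactly, so the pair is cognate.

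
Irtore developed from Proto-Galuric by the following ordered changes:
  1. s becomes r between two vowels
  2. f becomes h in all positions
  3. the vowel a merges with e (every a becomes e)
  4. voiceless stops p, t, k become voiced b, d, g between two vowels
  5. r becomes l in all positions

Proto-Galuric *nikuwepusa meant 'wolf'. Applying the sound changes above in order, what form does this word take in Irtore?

niguwebule

Irtore: *nikuwepusa
  nikuwepusa → nikuwepura   [rhotacism]
  nikuwepura (rule 2 does not apply)
  nikuwepura → nikuwepure   [vowel merger]
  nikuwepure → niguwebure   [intervocalic voicing]
  niguwebure → niguwebule   [unconditioned shift]
  giving Irtore niguwebule.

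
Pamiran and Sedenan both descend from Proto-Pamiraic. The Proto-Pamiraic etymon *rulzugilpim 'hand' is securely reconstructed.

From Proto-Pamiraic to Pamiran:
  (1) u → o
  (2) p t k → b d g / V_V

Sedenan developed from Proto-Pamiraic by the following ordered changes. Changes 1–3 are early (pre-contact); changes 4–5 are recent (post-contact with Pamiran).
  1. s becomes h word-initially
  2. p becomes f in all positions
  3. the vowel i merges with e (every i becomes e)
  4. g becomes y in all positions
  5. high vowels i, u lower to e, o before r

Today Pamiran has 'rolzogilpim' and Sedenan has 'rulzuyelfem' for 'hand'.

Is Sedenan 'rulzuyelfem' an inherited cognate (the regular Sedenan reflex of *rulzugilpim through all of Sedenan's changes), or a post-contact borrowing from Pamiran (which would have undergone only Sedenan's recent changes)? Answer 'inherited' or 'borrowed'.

inherited

If inherited, *rulzugilpim would pass through all of Sedenan's changes:
Sedenan: start from *rulzugilpim.
  rule 1: no change — rulzugilpim
  rule 2 (unconditioned shift): rulzugilpim → rulzugilfim
  rule 3 (vowel merger): rulzugilfim → rulzugelfem
  rule 4 (unconditioned shift): rulzugelfem → rulzuyelfem
  rule 5: no change — rulzuyelfem
  ⇒ Sedenan rulzuyelfem
If borrowed from Pamiran 'rolzogilpim' after the early changes, it would undergo only the recent ones:
  rule 4 (unconditioned shift): rolzogilpim → rolzoyilpim
  rule 5 (pre-rhotic lowering): no change (rolzoyilpim)
  ⇒ as a loan: rolzoyilpim
Sedenan 'rulzuyelfem' matches the inherited outcome exactly, so it is an inherited cognate, not a loan.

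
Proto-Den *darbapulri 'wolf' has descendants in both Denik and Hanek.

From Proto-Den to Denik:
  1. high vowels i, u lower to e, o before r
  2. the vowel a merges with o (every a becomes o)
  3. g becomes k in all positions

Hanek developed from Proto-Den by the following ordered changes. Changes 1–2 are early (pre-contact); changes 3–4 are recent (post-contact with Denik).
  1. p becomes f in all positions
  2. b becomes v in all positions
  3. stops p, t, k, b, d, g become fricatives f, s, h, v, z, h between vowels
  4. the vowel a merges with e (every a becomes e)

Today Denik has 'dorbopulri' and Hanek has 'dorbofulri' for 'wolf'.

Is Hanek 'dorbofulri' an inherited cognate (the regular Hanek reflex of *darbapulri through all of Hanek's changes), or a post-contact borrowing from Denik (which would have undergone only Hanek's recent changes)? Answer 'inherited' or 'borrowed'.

borrowed

If inherited, *darbapulri would pass through all of Hanek's changes:
Hanek: *darbapulri > darbafulri > darvafulri > dervefulri  (by unconditioned shift, unconditioned shift, vowel merger)
If borrowed from Denik 'dorbopulri' after the early changes, it would undergo only the recent ones:
  rule 3 (intervocalic lenition): dorbopulri → dorbofulri
  rule 4 (vowel merger): no change (dorbofulri)
  ⇒ as a loan: dorbofulri
Hanek 'dorbofulri' matches the loan outcome 'dorbofulri', not the inherited 'dervefulri' — it skipped the early Hanek changes, so it was borrowed from Denik.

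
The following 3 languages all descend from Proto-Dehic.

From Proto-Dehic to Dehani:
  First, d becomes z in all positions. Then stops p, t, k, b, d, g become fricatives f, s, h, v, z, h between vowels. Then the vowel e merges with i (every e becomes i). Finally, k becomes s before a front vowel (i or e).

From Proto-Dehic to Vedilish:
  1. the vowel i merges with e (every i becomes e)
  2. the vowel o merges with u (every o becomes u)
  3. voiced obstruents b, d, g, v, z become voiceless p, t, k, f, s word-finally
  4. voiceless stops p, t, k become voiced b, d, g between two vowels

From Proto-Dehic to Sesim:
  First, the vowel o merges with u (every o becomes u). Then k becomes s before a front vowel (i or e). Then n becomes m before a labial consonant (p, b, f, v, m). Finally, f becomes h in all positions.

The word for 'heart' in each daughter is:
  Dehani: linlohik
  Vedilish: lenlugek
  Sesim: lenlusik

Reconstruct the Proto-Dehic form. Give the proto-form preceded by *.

Position 5: Dehani has o, Vedilish has u, Sesim has u. Dehani preserves o here (none of its changes turn any other segment into o), so the proto-segment is *o.
Position 2: Dehani has i, Vedilish has e, Sesim has e. Sesim preserves e here (none of its changes turn any other segment into e), so the proto-segment is *e.
Position 6: Dehani has h, Vedilish has g, Sesim has s. Taking the neighbouring segments as reconstructed: Dehani h could go back to *k or *g or *h; Vedilish g could go back to *k or *g; Sesim s could go back to *k or *s — the one source consistent with every daughter is *k.
This points to *lenlokik. Verify forward in each daughter:
Dehani: *lenlokik > lenlohik > linlohik  (by intervocalic lenition, vowel merger)
Vedilish: *lenlokik > lenlokek > lenlukek > lenlugek  (by vowel merger, vowel merger, intervocalic voicing)
Sesim: *lenlokik
  lenlokik → lenlukik   [vowel merger]
  lenlukik → lenlusik   [palatalisation]
  lenlusik (rule 3 does not apply)
  lenlusik (rule 4 does not apply)
  giving Sesim lenlusik.
Only *lenlokik yields all of Dehani linlohik, Vedilish lenlugek, Sesim lenlusik.

*lenlokik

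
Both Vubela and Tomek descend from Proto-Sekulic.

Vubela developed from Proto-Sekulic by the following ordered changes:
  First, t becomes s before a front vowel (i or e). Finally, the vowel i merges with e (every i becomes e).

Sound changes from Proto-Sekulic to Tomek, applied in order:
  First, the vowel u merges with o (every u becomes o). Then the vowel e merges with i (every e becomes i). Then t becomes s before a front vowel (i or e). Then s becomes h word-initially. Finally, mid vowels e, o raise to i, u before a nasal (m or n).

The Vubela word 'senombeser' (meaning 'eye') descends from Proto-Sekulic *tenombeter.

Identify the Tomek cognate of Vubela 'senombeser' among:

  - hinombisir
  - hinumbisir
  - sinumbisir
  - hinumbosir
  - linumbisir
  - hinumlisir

hinumbisir

Tomek: *tenombeter > tinombitir > sinombisir > hinombisir > hinumbisir  (by vowel merger, palatalisation, debuccalisation, pre-nasal raising)
Only 'hinumbisir' matches the regular Tomek development of *tenombeter.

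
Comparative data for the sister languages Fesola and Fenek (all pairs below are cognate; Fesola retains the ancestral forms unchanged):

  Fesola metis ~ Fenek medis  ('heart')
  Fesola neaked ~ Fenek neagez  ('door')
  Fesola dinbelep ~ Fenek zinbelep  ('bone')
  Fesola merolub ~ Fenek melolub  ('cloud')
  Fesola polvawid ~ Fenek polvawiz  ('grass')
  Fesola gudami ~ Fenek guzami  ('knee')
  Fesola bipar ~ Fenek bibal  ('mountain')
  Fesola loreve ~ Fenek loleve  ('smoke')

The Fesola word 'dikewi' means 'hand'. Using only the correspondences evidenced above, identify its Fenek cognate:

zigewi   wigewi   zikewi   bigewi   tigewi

zigewi

dinbelep ~ zinbelep — Fesola d corresponds to Fenek z word-initially before a front vowel.
neaked ~ neagez — Fesola k corresponds to Fenek g between vowels (before a front vowel).
Applying these to Fesola 'dikewi':
  dikewi → zikewi   (d→z word-initially before a front vowel)
  zikewi → zigewi   (k→g between vowels (before a front vowel))
So the Fenek cognate is 'zigewi'.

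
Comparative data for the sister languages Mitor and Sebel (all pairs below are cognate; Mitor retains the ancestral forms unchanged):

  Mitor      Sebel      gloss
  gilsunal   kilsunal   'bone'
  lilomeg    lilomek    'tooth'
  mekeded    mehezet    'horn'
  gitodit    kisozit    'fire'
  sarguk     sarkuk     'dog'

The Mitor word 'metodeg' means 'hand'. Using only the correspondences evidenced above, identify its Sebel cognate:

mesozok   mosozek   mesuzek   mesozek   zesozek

gitodit ~ kisozit — Mitor t corresponds to Sebel s between vowels (before a back vowel).
mekeded ~ mehezet — Mitor d corresponds to Sebel z between vowels (before a front vowel).
lilomeg ~ lilomek — Mitor g corresponds to Sebel k word-finally.
Applying these to Mitor 'metodeg':
  metodeg → mesodeg   (t→s between vowels (before a back vowel))
  mesodeg → mesozeg   (d→z between vowels (before a front vowel))
  mesozeg → mesozek   (g→k word-finally)
So the Sebel cognate is 'mesozek'.

mesozek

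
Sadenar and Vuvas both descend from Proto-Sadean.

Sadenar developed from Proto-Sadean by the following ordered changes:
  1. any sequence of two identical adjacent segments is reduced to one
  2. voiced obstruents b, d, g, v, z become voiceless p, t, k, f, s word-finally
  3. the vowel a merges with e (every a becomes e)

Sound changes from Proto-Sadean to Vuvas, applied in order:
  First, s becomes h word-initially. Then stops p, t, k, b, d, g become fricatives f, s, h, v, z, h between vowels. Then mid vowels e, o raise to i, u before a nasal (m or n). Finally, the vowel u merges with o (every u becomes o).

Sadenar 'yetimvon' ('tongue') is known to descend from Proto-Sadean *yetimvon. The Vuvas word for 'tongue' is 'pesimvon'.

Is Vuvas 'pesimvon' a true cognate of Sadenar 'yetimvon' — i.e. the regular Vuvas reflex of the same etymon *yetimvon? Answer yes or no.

Derive the expected Vuvas reflex of *yetimvon:
Vuvas: *yetimvon > yesimvon > yesimvun > yesimvon  (by intervocalic lenition, pre-nasal raising, vowel merger)
The regular Vuvas reflex would be 'yesimvon', but the attested form is 'pesimvon'. The correspondence is irregular, so they are not cognates (the Vuvas form has a different source).

no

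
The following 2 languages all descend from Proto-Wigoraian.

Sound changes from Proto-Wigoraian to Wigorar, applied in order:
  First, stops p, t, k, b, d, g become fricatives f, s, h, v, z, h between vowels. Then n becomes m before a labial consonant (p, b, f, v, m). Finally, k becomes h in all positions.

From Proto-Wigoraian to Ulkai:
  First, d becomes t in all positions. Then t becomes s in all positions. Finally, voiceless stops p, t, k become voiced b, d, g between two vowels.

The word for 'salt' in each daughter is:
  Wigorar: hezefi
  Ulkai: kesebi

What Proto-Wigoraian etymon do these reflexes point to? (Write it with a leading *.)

*kedepi

Position 3: Wigorar has z, Ulkai has s. Taking the neighbouring segments as reconstructed: Wigorar z could go back to *d or *z; Ulkai s could go back to *t or *d or *s — the one source consistent with every daughter is *d.
Position 1: Wigorar has h, Ulkai has k. Ulkai preserves k here (none of its changes turn any other segment into k), so the proto-segment is *k.
Verify the candidate proto-form against each daughter:
Wigorar: *kedepi
  kedepi → kezefi   [intervocalic lenition]
  kezefi (rule 2 does not apply)
  kezefi → hezefi   [unconditioned shift]
  giving Wigorar hezefi.
Ulkai: start from *kedepi.
  rule 1 (unconditioned shift): kedepi → ketepi
  rule 2 (unconditioned shift): ketepi → kesepi
  rule 3 (intervocalic voicing): kesepi → kesebi
  ⇒ Ulkai kesebi
Only *kedepi yields all of Wigorar hezefi, Ulkai kesebi.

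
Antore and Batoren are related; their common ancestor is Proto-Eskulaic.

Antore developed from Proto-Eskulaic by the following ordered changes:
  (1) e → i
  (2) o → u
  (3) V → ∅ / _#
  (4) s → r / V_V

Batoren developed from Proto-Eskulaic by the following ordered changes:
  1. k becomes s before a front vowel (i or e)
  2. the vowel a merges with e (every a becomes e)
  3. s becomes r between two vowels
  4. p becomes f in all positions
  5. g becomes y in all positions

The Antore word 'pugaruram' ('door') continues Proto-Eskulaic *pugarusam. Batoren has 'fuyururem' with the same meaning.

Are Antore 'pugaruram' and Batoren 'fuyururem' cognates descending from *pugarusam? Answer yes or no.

no

Derive the expected Batoren reflex of *pugarusam:
Batoren: *pugarusam
  pugarusam (rule 1 does not apply)
  pugarusam → pugerusem   [vowel merger]
  pugerusem → pugerurem   [rhotacism]
  pugerurem → fugerurem   [unconditioned shift]
  fugerurem → fuyerurem   [unconditioned shift]
  giving Batoren fuyerurem.
The regular Batoren reflex would be 'fuyerurem', but the attested form is 'fuyururem'. The correspondence is irregular, so they are not cognates (the Batoren form has a different source).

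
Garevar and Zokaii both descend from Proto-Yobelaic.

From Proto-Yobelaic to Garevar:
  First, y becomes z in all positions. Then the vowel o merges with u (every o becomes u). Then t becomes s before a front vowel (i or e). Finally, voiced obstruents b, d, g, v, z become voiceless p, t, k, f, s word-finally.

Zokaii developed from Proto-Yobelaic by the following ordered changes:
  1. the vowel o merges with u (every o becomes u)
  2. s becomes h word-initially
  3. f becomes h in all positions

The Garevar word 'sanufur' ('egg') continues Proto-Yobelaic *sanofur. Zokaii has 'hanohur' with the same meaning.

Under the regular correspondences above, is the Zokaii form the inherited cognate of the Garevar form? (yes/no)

Derive the expected Zokaii reflex of *sanofur:
Zokaii: *sanofur
  sanofur → sanufur   [vowel merger]
  sanufur → hanufur   [debuccalisation]
  hanufur → hanuhur   [unconditioned shift]
  giving Zokaii hanuhur.
The regular Zokaii reflex would be 'hanuhur', but the attested form is 'hanohur'. The correspondence is irregular, so they are not cognates (the Zokaii form has a different source).

no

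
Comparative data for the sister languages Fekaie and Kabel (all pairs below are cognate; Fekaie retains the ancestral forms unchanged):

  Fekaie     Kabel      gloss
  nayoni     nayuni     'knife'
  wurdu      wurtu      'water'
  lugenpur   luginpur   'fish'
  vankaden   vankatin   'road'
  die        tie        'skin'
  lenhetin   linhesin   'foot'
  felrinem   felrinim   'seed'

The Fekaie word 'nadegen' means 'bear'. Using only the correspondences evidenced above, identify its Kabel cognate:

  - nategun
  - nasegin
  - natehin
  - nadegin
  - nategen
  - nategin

vankaden ~ vankatin — Fekaie d corresponds to Kabel t between vowels (before a front vowel).
lugenpur ~ luginpur, vankaden ~ vankatin — Fekaie e corresponds to Kabel i after a consonant, before a nasal.
Applying these to Fekaie 'nadegen':
  nadegen → nategen   (d→t between vowels (before a front vowel))
  nategen → nategin   (e→i after a consonant, before a nasal)
So the Kabel cognate is 'nategin'.

nategin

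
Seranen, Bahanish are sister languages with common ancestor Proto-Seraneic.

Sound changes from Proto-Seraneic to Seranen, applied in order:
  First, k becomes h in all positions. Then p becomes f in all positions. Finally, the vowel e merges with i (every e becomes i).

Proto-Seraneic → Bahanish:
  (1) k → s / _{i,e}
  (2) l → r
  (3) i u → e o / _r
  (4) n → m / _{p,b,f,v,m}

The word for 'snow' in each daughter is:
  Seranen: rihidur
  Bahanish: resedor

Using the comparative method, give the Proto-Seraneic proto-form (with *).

Position 3: Seranen has h, Bahanish has s. Taking the neighbouring segments as reconstructed: Seranen h could go back to *k or *h; Bahanish s could go back to *k or *s — the one source consistent with every daughter is *k.
Position 2: Seranen has i, Bahanish has e. Taking the neighbouring segments as reconstructed: Seranen i could go back to *e or *i; Bahanish e can only go back to *e — the one source consistent with every daughter is *e.
Continuing position by position gives *rekedur; check it forward:
Seranen: *rekedur > rehedur > rihidur  (by unconditioned shift, vowel merger)
Bahanish: start from *rekedur.
  rule 1 (palatalisation): rekedur → resedur
  rule 2: no change — resedur
  rule 3 (pre-rhotic lowering): resedur → resedor
  rule 4: no change — resedor
  ⇒ Bahanish resedor
*rekedur is the unique common source.

*rekedur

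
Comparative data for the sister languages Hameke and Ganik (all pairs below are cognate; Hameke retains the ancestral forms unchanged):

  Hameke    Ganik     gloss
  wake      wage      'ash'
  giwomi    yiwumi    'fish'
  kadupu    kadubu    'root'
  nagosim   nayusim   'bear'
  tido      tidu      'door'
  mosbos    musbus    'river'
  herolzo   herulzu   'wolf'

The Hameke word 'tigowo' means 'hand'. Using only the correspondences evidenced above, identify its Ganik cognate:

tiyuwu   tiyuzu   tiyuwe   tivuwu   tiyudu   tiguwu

nagosim ~ nayusim — Hameke g corresponds to Ganik y between vowels (before a back vowel).
nagosim ~ nayusim, mosbos ~ musbus — Hameke o corresponds to Ganik u after a consonant, before a consonant other than r, m, n, p, b, f, v.
tido ~ tidu, herolzo ~ herulzu — Hameke o corresponds to Ganik u word-finally.
Applying these to Hameke 'tigowo':
  tigowo → tiyowo   (g→y between vowels (before a back vowel))
  tiyowo → tiyuwo   (o→u after a consonant, before a consonant other than r, m, n, p, b, f, v)
  tiyuwo → tiyuwu   (o→u word-finally)
So the Ganik cognate is 'tiyuwu'.

tiyuwu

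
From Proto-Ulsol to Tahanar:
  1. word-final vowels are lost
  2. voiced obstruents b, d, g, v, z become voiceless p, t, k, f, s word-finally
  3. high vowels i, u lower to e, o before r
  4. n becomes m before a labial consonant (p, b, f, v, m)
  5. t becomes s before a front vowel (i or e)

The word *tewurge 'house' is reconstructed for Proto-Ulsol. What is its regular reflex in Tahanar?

Tahanar: start from *tewurge.
  rule 1 (apocope): tewurge → tewurg
  rule 2 (final devoicing): tewurg → tewurk
  rule 3 (pre-rhotic lowering): tewurk → tework
  rule 4: no change — tework
  rule 5 (palatalisation): tework → sework
  ⇒ Tahanar sework

sework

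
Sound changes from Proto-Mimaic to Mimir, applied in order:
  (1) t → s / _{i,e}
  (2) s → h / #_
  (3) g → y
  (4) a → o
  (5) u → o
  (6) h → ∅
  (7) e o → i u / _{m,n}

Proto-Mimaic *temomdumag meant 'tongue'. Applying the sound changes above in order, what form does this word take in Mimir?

Mimir: *temomdumag > semomdumag > hemomdumag > hemomdumay > hemomdumoy > hemomdomoy > emomdomoy > imumdumoy  (by palatalisation, debuccalisation, unconditioned shift, vowel merger, vowel merger, h-loss, pre-nasal raising)

imumdumoy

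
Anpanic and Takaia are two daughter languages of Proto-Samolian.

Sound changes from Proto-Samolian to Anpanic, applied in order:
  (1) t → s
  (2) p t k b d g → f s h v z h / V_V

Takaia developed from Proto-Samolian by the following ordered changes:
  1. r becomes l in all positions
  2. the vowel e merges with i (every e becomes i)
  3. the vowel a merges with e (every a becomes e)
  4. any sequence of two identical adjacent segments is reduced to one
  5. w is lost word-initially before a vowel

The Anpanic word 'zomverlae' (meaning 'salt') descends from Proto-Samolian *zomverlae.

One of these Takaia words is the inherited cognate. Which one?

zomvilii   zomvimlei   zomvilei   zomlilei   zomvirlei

Takaia: *zomverlae > zomvellae > zomvillai > zomvillei > zomvilei  (by unconditioned shift, vowel merger, vowel merger, degemination)
Among the options, 'zomvilei' alone shows every Takaia change applied in order.

zomvilei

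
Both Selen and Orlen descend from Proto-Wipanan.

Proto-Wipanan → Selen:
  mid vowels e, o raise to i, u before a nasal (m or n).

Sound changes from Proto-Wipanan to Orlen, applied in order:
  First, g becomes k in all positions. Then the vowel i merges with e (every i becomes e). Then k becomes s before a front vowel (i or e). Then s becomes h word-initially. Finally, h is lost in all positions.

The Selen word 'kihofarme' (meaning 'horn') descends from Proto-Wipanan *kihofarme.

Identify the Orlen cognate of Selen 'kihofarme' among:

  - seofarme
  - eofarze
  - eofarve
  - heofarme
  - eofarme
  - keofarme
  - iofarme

Orlen: *kihofarme > kehofarme > sehofarme > hehofarme > eofarme  (by vowel merger, palatalisation, debuccalisation, h-loss)
The other candidates each miss or misapply at least one Orlen change.

eofarme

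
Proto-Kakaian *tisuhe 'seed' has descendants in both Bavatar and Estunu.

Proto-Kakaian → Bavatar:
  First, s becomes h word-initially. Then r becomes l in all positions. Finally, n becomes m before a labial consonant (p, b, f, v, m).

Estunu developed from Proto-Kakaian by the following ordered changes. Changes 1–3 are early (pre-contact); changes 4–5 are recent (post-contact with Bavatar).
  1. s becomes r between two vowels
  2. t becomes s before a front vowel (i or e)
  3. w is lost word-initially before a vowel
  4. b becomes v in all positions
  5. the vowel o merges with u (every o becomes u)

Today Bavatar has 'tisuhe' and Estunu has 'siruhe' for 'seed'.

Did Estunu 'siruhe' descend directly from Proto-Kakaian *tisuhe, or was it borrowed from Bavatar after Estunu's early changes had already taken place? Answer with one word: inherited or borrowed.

If inherited, *tisuhe would pass through all of Estunu's changes:
Estunu: *tisuhe
  tisuhe → tiruhe   [rhotacism]
  tiruhe → siruhe   [palatalisation]
  siruhe (rule 3 does not apply)
  siruhe (rule 4 does not apply)
  siruhe (rule 5 does not apply)
  giving Estunu siruhe.
If borrowed from Bavatar 'tisuhe' after the early changes, it would undergo only the recent ones:
  rule 4 (unconditioned shift): no change (tisuhe)
  rule 5 (vowel merger): no change (tisuhe)
  ⇒ as a loan: tisuhe
Estunu 'siruhe' matches the inherited outcome exactly, so it is an inherited cognate, not a loan.

inherited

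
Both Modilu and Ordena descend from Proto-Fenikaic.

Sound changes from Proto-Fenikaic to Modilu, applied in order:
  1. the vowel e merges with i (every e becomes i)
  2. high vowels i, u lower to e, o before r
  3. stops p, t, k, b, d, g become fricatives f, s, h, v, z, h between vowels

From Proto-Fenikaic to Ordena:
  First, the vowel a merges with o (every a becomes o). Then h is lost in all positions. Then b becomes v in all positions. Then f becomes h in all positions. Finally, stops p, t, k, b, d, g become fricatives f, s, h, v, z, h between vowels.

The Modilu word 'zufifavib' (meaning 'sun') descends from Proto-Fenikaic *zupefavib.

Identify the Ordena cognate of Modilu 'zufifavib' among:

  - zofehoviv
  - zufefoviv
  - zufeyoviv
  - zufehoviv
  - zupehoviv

zufehoviv

Ordena: start from *zupefavib.
  rule 1 (vowel merger): zupefavib → zupefovib
  rule 2: no change — zupefovib
  rule 3 (unconditioned shift): zupefovib → zupefoviv
  rule 4 (unconditioned shift): zupefoviv → zupehoviv
  rule 5 (intervocalic lenition): zupehoviv → zufehoviv
  ⇒ Ordena zufehoviv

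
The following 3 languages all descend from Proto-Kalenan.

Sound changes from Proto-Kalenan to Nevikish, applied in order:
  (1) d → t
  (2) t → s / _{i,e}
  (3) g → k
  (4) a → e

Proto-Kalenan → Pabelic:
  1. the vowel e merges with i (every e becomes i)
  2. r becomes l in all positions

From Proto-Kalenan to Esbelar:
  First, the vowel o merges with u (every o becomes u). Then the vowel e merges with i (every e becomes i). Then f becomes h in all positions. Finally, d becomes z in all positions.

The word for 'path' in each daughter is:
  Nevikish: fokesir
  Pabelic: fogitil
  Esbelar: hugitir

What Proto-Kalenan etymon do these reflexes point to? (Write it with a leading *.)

*fogetir

Position 3: Nevikish has k, Pabelic has g, Esbelar has g. Pabelic preserves g here (none of its changes turn any other segment into g), so the proto-segment is *g.
Position 1: Nevikish has f, Pabelic has f, Esbelar has h. Nevikish preserves f here (none of its changes turn any other segment into f), so the proto-segment is *f.
Position 4: Nevikish has e, Pabelic has i, Esbelar has i. Taking the neighbouring segments as reconstructed: Nevikish e could go back to *a or *e; Pabelic i could go back to *e or *i; Esbelar i could go back to *e or *i — the one source consistent with every daughter is *e.
Continuing position by position gives *fogetir; check it forward:
Nevikish: start from *fogetir.
  rule 1: no change — fogetir
  rule 2 (palatalisation): fogetir → fogesir
  rule 3 (unconditioned shift): fogesir → fokesir
  rule 4: no change — fokesir
  ⇒ Nevikish fokesir
Pabelic: *fogetir > fogitir > fogitil  (by vowel merger, unconditioned shift)
Esbelar: *fogetir > fugetir > fugitir > hugitir  (by vowel merger, vowel merger, unconditioned shift)
Only *fogetir yields all of Nevikish fokesir, Pabelic fogitil, Esbelar hugitir.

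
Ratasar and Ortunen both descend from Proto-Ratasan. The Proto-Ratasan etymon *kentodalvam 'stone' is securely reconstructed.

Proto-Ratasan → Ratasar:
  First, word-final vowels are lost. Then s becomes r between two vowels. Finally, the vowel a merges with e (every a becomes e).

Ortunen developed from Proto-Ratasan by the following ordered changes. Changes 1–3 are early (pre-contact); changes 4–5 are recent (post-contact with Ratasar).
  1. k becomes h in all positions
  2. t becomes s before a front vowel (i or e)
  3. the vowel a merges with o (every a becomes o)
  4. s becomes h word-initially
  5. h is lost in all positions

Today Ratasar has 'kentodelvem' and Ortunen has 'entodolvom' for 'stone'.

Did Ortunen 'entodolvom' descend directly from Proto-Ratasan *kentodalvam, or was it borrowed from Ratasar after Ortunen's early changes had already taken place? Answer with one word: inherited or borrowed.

If inherited, *kentodalvam would pass through all of Ortunen's changes:
Ortunen: *kentodalvam > hentodalvam > hentodolvom > entodolvom  (by unconditioned shift, vowel merger, h-loss)
If borrowed from Ratasar 'kentodelvem' after the early changes, it would undergo only the recent ones:
  rule 4 (debuccalisation): no change (kentodelvem)
  rule 5 (h-loss): no change (kentodelvem)
  ⇒ as a loan: kentodelvem
Ortunen 'entodolvom' matches the inherited outcome exactly, so it is an inherited cognate, not a loan.

inherited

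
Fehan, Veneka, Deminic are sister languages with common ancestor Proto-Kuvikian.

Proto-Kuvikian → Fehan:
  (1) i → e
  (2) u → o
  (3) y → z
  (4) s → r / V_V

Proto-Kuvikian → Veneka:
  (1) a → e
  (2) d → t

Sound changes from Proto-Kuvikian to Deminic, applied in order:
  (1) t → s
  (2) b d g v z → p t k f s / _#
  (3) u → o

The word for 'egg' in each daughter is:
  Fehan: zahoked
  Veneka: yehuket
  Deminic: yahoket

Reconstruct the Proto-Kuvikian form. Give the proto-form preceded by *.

Position 1: Fehan has z, Veneka has y, Deminic has y. Veneka preserves y here (none of its changes turn any other segment into y), so the proto-segment is *y.
Position 4: Fehan has o, Veneka has u, Deminic has o. Veneka preserves u here (none of its changes turn any other segment into u), so the proto-segment is *u.
Position 7: Fehan has d, Veneka has t, Deminic has t. Fehan preserves d here (none of its changes turn any other segment into d), so the proto-segment is *d.
Continuing position by position gives *yahuked; check it forward:
Fehan: *yahuked > yahoked > zahoked  (by vowel merger, unconditioned shift)
Veneka: start from *yahuked.
  rule 1 (vowel merger): yahuked → yehuked
  rule 2 (unconditioned shift): yehuked → yehuket
  ⇒ Veneka yehuket
Deminic: start from *yahuked.
  rule 1: no change — yahuked
  rule 2 (final devoicing): yahuked → yahuket
  rule 3 (vowel merger): yahuket → yahoket
  ⇒ Deminic yahoket
No other proto-form is consistent with every reflex, so the reconstruction is *yahuked.

*yahuked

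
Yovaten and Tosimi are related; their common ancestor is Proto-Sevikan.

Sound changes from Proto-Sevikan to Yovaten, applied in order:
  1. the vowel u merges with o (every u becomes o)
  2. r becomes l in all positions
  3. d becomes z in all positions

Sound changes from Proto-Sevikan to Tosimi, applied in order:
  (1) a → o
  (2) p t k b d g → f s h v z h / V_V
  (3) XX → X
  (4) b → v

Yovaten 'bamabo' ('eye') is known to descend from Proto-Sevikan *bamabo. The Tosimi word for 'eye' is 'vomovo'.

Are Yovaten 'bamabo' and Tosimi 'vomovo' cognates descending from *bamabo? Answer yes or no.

Derive the expected Tosimi reflex of *bamabo:
Tosimi: *bamabo
  bamabo → bomobo   [vowel merger]
  bomobo → bomovo   [intervocalic lenition]
  bomovo (rule 3 does not apply)
  bomovo → vomovo   [unconditioned shift]
  giving Tosimi vomovo.
Tosimi 'vomovo' matches the regular reflex exactly, so the pair is cognate.

yes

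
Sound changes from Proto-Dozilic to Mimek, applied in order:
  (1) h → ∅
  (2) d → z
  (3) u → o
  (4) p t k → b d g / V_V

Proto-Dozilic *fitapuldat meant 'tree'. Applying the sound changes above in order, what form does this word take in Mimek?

Mimek: *fitapuldat
  fitapuldat (rule 1 does not apply)
  fitapuldat → fitapulzat   [unconditioned shift]
  fitapulzat → fitapolzat   [vowel merger]
  fitapolzat → fidabolzat   [intervocalic voicing]
  giving Mimek fidabolzat.

fidabolzat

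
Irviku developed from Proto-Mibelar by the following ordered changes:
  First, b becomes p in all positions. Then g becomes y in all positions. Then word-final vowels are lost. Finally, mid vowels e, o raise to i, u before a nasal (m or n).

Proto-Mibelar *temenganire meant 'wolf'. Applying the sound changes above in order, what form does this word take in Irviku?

timinyanir

Irviku: *temenganire > temenyanire > temenyanir > timinyanir  (by unconditioned shift, apocope, pre-nasal raising)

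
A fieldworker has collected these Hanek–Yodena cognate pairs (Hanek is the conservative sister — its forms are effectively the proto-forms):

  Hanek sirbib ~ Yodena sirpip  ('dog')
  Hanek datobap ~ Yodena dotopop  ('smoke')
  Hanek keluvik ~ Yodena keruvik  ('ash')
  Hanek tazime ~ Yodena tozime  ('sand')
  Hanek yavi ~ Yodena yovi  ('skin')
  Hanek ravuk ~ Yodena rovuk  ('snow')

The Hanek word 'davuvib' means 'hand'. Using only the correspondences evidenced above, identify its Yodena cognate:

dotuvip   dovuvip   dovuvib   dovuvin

dovuvip

yavi ~ yovi, ravuk ~ rovuk — Hanek a corresponds to Yodena o after a consonant, before a labial obstruent.
sirbib ~ sirpip — Hanek b corresponds to Yodena p word-finally.
Applying these to Hanek 'davuvib':
  davuvib → dovuvib   (a→o after a consonant, before a labial obstruent)
  dovuvib → dovuvip   (b→p word-finally)
So the Yodena cognate is 'dovuvip'.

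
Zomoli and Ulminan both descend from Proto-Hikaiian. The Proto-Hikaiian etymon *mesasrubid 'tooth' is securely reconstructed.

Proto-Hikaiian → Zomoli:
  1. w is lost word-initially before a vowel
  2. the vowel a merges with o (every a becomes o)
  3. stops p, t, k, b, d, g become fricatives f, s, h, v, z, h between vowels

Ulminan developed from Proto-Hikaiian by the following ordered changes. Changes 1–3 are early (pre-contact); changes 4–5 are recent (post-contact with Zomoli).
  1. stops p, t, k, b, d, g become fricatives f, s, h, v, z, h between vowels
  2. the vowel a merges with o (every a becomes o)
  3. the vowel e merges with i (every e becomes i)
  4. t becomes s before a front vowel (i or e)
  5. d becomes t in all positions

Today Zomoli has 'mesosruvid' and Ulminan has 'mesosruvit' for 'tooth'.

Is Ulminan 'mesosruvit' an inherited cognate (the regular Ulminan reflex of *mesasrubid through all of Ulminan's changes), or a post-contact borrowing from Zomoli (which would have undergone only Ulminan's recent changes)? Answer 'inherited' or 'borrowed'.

borrowed

If inherited, *mesasrubid would pass through all of Ulminan's changes:
Ulminan: start from *mesasrubid.
  rule 1 (intervocalic lenition): mesasrubid → mesasruvid
  rule 2 (vowel merger): mesasruvid → mesosruvid
  rule 3 (vowel merger): mesosruvid → misosruvid
  rule 4: no change — misosruvid
  rule 5 (unconditioned shift): misosruvid → misosruvit
  ⇒ Ulminan misosruvit
If borrowed from Zomoli 'mesosruvid' after the early changes, it would undergo only the recent ones:
  rule 4 (palatalisation): no change (mesosruvid)
  rule 5 (unconditioned shift): mesosruvid → mesosruvit
  ⇒ as a loan: mesosruvit
Ulminan 'mesosruvit' matches the loan outcome 'mesosruvit', not the inherited 'misosruvit' — it skipped the early Ulminan changes, so it was borrowed from Zomoli.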